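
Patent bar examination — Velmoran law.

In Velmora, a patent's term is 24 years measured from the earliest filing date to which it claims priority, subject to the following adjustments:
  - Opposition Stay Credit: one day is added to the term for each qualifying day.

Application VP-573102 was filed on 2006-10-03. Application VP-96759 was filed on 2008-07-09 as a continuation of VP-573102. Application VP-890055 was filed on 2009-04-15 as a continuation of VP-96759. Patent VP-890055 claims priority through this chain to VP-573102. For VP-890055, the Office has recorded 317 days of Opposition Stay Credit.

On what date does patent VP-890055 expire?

2031-08-16

Earliest priority filing: 3 October 2006.
Base term: 3 October 2006 + 24 years → 3 October 2030.
Opposition Stay Credit: +317 days → 16 August 2031.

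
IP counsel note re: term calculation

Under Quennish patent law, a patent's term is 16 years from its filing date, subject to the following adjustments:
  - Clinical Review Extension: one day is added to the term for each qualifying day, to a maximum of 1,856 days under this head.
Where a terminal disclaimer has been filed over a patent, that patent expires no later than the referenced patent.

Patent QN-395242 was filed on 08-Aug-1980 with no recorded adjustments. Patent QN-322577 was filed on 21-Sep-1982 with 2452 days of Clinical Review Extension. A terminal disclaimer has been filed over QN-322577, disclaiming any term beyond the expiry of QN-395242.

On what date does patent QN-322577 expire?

Natural term of QN-322577:
  Base: filing + 16 years → 21 September 1998.
  Clinical Review Extension: 2452 days claimed exceeds the 1856-day cap, so +1856 days → 21 October 2003.
Expiry of referenced patent QN-395242:
  Base: filing + 16 years → 8 August 1996.
Terminal disclaimer: QN-322577 expires on the earlier of 21 October 2003 and 8 August 1996.

August 8, 1996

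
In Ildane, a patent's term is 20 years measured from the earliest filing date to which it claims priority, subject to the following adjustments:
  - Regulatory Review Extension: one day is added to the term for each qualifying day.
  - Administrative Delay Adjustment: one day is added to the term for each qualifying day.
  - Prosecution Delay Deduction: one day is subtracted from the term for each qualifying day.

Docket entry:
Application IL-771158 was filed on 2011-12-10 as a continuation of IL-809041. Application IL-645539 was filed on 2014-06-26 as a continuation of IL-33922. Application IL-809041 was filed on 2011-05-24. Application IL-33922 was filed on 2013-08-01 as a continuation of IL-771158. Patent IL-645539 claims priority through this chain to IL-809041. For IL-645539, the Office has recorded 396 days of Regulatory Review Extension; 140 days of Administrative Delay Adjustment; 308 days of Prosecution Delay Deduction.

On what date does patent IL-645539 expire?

Earliest priority filing: 24 May 2011.
Base term: 24 May 2011 + 20 years → 24 May 2031.
Regulatory Review Extension: +396 days → 23 June 2032.
Administrative Delay Adjustment: +140 days → 10 November 2032.
Prosecution Delay Deduction: −308 days → 7 January 2032.

January 7, 2032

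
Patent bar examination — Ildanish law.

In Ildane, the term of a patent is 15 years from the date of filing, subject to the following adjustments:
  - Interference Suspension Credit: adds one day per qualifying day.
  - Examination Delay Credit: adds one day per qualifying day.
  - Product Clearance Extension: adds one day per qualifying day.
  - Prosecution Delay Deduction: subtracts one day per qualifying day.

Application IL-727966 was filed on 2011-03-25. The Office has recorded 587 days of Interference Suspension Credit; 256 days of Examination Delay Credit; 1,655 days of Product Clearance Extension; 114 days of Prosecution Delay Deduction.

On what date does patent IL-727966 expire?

Base term: filing date + 15 years → 25 March 2026.
Interference Suspension Credit: +587 days → 2 November 2027.
Examination Delay Credit: +256 days → 15 July 2028.
Product Clearance Extension: +1655 days → 25 January 2033.
Prosecution Delay Deduction: −114 days → 3 October 2032.

October 3, 2032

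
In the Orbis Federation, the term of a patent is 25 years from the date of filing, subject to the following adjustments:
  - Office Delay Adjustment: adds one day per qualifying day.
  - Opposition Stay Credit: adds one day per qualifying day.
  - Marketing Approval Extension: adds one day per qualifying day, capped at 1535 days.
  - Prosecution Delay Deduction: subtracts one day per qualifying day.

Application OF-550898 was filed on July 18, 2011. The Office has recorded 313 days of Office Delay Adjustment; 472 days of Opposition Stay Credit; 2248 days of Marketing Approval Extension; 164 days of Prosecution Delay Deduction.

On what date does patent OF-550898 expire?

June 13, 2042

Base term: filing date + 25 years → 18 July 2036.
Office Delay Adjustment: +313 days → 27 May 2037.
Opposition Stay Credit: +472 days → 11 September 2038.
Marketing Approval Extension: 2248 days claimed exceeds the 1535-day cap, so +1535 days → 24 November 2042.
Prosecution Delay Deduction: −164 days → 13 June 2042.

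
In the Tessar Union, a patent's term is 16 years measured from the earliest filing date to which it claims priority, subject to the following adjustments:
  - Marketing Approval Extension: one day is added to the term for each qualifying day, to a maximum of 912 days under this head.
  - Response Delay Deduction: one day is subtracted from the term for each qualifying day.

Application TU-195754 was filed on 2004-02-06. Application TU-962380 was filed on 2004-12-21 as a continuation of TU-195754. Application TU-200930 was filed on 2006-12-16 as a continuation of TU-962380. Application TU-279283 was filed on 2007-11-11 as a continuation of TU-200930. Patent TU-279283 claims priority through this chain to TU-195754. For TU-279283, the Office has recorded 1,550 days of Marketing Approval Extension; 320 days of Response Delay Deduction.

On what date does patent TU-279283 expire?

September 20, 2021

Earliest priority filing: 6 February 2004.
Base term: 6 February 2004 + 16 years → 6 February 2020.
Marketing Approval Extension: 1550 days claimed exceeds the 912-day cap, so +912 days → 6 August 2022.
Response Delay Deduction: −320 days → 20 September 2021.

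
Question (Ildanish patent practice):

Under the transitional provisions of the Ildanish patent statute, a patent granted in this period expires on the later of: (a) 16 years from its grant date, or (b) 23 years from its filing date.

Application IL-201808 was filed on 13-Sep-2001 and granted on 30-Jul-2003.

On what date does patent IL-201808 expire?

September 13, 2024

(a) grant + 16 years → 30 July 2019.
(b) filing + 23 years → 13 September 2024.
Later of the two: 13 September 2024.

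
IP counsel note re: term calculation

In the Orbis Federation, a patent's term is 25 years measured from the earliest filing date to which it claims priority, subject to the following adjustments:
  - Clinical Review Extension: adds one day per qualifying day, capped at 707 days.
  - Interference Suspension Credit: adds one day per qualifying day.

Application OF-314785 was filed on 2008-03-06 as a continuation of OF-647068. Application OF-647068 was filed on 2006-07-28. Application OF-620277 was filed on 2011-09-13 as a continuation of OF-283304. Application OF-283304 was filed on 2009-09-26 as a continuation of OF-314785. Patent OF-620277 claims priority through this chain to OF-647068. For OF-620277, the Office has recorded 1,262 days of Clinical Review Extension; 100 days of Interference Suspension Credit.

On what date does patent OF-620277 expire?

Earliest priority filing: 28 July 2006.
Base term: 28 July 2006 + 25 years → 28 July 2031.
Clinical Review Extension: 1262 days claimed exceeds the 707-day cap, so +707 days → 4 July 2033.
Interference Suspension Credit: +100 days → 12 October 2033.

2033-10-12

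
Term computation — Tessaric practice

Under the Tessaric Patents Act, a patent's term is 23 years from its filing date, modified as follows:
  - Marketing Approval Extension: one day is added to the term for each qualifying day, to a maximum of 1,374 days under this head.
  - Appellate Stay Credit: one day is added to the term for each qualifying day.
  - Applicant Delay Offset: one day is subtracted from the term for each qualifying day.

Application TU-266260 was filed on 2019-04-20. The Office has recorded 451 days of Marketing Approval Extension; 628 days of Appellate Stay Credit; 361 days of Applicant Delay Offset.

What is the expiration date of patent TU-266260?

Base term: filing date + 23 years → 20 April 2042.
Marketing Approval Extension: 451 days (within the 1374-day cap) → +451 days → 15 July 2043.
Appellate Stay Credit: +628 days → 3 April 2045.
Applicant Delay Offset: −361 days → 7 April 2044.

April 7, 2044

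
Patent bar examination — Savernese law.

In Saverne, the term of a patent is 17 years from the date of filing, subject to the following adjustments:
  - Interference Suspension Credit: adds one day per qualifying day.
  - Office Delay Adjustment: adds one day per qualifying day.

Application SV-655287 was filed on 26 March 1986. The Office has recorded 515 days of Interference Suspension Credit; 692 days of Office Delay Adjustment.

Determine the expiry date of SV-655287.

2006-07-15

Base term: filing date + 17 years → 26 March 2003.
Interference Suspension Credit: +515 days → 22 August 2004.
Office Delay Adjustment: +692 days → 15 July 2006.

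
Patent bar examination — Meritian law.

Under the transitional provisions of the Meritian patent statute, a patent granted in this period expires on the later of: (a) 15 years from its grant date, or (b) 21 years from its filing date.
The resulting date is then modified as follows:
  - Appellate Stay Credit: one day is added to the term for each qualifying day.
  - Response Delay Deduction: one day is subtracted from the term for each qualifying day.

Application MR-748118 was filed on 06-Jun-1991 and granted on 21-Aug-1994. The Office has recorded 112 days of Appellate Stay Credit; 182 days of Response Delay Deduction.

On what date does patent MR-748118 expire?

(a) grant + 15 years → 21 August 2009.
(b) filing + 21 years → 6 June 2012.
Later of the two: 6 June 2012.
Appellate Stay Credit: +112 days → 26 September 2012.
Response Delay Deduction: −182 days → 28 March 2012.

March 28, 2012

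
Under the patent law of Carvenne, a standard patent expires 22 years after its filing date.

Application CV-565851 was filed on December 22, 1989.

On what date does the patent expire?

December 22, 2011

Filing date + 22 years → 22 December 2011.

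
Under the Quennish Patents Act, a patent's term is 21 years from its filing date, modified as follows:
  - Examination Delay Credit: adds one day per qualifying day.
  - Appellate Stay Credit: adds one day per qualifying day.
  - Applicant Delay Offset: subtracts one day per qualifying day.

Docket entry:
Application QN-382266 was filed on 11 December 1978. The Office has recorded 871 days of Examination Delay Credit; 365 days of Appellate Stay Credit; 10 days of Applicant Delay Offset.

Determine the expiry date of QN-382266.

2003-04-20

Base term: filing date + 21 years → 11 December 1999.
Examination Delay Credit: +871 days → 30 April 2002.
Appellate Stay Credit: +365 days → 30 April 2003.
Applicant Delay Offset: −10 days → 20 April 2003.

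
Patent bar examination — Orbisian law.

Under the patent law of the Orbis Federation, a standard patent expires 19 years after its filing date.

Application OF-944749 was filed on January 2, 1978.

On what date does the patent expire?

Filing date + 19 years → 2 January 1997.

1997-01-02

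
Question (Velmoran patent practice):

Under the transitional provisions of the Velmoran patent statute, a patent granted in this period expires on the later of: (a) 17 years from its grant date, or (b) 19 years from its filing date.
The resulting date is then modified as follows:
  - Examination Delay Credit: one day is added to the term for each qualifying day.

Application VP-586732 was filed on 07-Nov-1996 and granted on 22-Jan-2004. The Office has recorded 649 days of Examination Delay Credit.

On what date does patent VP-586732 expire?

(a) grant + 17 years → 22 January 2021.
(b) filing + 19 years → 7 November 2015.
Later of the two: 22 January 2021.
Examination Delay Credit: +649 days → 2 November 2022.

November 2, 2022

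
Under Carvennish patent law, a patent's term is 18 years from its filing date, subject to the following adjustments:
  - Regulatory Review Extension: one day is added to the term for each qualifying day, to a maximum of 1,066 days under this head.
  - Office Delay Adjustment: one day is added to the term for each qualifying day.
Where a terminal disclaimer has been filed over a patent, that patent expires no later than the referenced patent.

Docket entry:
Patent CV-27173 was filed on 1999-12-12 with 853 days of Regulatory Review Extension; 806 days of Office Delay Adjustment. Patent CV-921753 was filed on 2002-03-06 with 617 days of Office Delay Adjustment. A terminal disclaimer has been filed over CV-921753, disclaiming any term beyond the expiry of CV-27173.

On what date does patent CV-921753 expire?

November 13, 2021

Natural term of CV-921753:
  Base: filing + 18 years → 6 March 2020.
  Office Delay Adjustment: +617 days → 13 November 2021.
Expiry of referenced patent CV-27173:
  Base: filing + 18 years → 12 December 2017.
  Regulatory Review Extension: 853 days (within the 1066-day cap) → +853 days → 13 April 2020.
  Office Delay Adjustment: +806 days → 28 June 2022.
Terminal disclaimer: CV-921753 expires on the earlier of 13 November 2021 and 28 June 2022.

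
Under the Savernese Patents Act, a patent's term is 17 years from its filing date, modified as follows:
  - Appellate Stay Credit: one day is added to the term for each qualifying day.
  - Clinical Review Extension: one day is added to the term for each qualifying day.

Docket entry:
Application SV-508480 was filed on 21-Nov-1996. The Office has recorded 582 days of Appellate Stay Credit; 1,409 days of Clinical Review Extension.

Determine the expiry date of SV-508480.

May 5, 2019

Base term: filing date + 17 years → 21 November 2013.
Appellate Stay Credit: +582 days → 26 June 2015.
Clinical Review Extension: +1409 days → 5 May 2019.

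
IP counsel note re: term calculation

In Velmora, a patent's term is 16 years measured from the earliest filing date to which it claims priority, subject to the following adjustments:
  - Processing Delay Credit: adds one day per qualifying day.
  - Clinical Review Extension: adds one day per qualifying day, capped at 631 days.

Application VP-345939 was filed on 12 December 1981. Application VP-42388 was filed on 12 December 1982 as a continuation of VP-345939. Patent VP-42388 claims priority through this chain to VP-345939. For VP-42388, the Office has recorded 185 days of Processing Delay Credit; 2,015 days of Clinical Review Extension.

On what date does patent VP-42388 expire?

Earliest priority filing: 12 December 1981.
Base term: 12 December 1981 + 16 years → 12 December 1997.
Processing Delay Credit: +185 days → 15 June 1998.
Clinical Review Extension: 2015 days claimed exceeds the 631-day cap, so +631 days → 7 March 2000.

March 7, 2000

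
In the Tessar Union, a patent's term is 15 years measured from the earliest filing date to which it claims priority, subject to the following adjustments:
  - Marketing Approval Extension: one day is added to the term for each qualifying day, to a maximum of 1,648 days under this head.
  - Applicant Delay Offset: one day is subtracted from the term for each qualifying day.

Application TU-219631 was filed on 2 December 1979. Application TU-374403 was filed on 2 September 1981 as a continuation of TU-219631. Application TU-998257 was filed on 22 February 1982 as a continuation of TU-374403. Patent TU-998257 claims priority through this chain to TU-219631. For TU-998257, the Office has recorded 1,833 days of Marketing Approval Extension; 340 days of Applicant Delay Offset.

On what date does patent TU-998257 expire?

1998-07-02

Earliest priority filing: 2 December 1979.
Base term: 2 December 1979 + 15 years → 2 December 1994.
Marketing Approval Extension: 1833 days claimed exceeds the 1648-day cap, so +1648 days → 7 June 1999.
Applicant Delay Offset: −340 days → 2 July 1998.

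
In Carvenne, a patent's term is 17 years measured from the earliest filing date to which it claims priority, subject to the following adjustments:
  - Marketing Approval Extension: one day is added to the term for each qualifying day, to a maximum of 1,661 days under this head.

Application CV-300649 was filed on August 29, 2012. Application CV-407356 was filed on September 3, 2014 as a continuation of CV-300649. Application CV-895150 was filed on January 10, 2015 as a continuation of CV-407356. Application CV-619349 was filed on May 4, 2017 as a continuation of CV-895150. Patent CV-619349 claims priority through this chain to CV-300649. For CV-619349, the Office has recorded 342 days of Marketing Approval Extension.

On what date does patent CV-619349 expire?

2030-08-06

Earliest priority filing: 29 August 2012.
Base term: 29 August 2012 + 17 years → 29 August 2029.
Marketing Approval Extension: 342 days (within the 1661-day cap) → +342 days → 6 August 2030.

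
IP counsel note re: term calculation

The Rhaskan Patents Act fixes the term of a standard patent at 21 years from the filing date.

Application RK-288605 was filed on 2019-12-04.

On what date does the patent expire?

Filing date + 21 years → 4 December 2040.

December 4, 2040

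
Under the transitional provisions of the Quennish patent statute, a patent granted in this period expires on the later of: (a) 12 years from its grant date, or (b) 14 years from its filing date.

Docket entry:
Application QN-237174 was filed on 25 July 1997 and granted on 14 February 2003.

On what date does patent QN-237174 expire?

2015-02-14

(a) grant + 12 years → 14 February 2015.
(b) filing + 14 years → 25 July 2011.
Later of the two: 14 February 2015.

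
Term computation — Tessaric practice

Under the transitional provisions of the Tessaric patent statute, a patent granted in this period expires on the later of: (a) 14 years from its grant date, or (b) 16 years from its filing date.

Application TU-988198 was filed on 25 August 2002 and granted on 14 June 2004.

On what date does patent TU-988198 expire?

2018-08-25

(a) grant + 14 years → 14 June 2018.
(b) filing + 16 years → 25 August 2018.
Later of the two: 25 August 2018.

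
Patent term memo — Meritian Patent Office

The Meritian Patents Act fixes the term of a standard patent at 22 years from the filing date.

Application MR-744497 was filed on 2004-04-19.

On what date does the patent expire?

2026-04-19

Filing date + 22 years → 19 April 2026.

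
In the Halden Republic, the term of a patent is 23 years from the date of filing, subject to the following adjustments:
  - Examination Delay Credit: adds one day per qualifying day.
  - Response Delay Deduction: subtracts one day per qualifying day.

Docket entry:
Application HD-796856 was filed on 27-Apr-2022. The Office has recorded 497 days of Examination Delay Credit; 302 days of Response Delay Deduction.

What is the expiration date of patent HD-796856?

Base term: filing date + 23 years → 27 April 2045.
Examination Delay Credit: +497 days → 6 September 2046.
Response Delay Deduction: −302 days → 8 November 2045.

2045-11-08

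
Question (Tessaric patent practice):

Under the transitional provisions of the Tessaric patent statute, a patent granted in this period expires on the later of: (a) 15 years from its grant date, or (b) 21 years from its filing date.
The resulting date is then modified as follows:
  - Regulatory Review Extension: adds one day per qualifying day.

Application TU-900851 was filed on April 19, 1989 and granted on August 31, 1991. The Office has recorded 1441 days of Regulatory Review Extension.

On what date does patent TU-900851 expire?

(a) grant + 15 years → 31 August 2006.
(b) filing + 21 years → 19 April 2010.
Later of the two: 19 April 2010.
Regulatory Review Extension: +1441 days → 30 March 2014.

2014-03-30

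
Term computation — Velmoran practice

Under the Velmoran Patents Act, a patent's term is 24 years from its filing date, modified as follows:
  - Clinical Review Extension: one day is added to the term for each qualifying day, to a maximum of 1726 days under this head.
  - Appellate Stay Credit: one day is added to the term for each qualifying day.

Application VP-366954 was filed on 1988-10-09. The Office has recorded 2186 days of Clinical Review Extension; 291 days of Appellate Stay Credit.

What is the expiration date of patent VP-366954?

April 18, 2018

Base term: filing date + 24 years → 9 October 2012.
Clinical Review Extension: 2186 days claimed exceeds the 1726-day cap, so +1726 days → 1 July 2017.
Appellate Stay Credit: +291 days → 18 April 2018.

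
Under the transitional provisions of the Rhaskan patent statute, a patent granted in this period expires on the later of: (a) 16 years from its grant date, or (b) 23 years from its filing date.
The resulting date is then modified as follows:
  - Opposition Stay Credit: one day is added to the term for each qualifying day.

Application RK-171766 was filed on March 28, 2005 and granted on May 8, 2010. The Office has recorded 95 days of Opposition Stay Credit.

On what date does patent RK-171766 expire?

(a) grant + 16 years → 8 May 2026.
(b) filing + 23 years → 28 March 2028.
Later of the two: 28 March 2028.
Opposition Stay Credit: +95 days → 1 July 2028.

July 1, 2028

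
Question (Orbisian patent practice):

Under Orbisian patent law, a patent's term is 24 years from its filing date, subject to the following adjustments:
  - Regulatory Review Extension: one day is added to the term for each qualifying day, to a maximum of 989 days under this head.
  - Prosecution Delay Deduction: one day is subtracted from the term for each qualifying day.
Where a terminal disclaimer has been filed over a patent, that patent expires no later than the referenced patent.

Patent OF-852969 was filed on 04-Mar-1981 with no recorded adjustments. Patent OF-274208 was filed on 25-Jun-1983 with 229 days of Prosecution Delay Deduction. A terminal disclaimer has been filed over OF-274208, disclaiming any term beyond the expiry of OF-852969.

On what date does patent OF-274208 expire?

March 4, 2005

Natural term of OF-274208:
  Base: filing + 24 years → 25 June 2007.
  Prosecution Delay Deduction: −229 days → 8 November 2006.
Expiry of referenced patent OF-852969:
  Base: filing + 24 years → 4 March 2005.
Terminal disclaimer: OF-274208 expires on the earlier of 8 November 2006 and 4 March 2005.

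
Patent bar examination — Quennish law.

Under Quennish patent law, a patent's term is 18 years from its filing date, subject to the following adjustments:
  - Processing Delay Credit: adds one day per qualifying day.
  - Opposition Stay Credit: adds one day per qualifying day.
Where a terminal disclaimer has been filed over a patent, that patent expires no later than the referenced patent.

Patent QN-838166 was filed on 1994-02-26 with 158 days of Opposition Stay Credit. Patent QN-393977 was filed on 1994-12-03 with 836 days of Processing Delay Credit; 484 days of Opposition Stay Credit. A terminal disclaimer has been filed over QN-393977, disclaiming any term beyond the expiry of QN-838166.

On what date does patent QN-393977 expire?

Natural term of QN-393977:
  Base: filing + 18 years → 3 December 2012.
  Processing Delay Credit: +836 days → 19 March 2015.
  Opposition Stay Credit: +484 days → 15 July 2016.
Expiry of referenced patent QN-838166:
  Base: filing + 18 years → 26 February 2012.
  Opposition Stay Credit: +158 days → 2 August 2012.
Terminal disclaimer: QN-393977 expires on the earlier of 15 July 2016 and 2 August 2012.

August 2, 2012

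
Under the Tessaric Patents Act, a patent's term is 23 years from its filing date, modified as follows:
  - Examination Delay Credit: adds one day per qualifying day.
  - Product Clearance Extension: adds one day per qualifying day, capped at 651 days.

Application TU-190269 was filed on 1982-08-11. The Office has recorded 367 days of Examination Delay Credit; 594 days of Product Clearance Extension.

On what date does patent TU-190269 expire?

Base term: filing date + 23 years → 11 August 2005.
Examination Delay Credit: +367 days → 13 August 2006.
Product Clearance Extension: 594 days (within the 651-day cap) → +594 days → 29 March 2008.

March 29, 2008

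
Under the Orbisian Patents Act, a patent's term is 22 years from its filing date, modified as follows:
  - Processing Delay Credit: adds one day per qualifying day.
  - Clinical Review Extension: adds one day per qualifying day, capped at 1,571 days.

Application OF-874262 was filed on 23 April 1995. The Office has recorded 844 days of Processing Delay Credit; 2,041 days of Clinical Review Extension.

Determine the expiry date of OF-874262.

Base term: filing date + 22 years → 23 April 2017.
Processing Delay Credit: +844 days → 15 August 2019.
Clinical Review Extension: 2041 days claimed exceeds the 1571-day cap, so +1571 days → 3 December 2023.

December 3, 2023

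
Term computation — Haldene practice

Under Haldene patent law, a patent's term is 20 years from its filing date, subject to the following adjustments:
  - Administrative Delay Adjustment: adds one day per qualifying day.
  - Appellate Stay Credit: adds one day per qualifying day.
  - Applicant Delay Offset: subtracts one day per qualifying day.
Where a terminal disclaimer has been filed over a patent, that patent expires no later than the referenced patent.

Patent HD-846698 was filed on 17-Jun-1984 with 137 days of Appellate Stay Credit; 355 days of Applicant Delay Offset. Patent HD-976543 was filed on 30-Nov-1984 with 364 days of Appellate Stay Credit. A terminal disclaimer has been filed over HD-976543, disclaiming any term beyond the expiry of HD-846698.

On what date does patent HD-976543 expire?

November 12, 2003

Natural term of HD-976543:
  Base: filing + 20 years → 30 November 2004.
  Appellate Stay Credit: +364 days → 29 November 2005.
Expiry of referenced patent HD-846698:
  Base: filing + 20 years → 17 June 2004.
  Appellate Stay Credit: +137 days → 1 November 2004.
  Applicant Delay Offset: −355 days → 12 November 2003.
Terminal disclaimer: HD-976543 expires on the earlier of 29 November 2005 and 12 November 2003.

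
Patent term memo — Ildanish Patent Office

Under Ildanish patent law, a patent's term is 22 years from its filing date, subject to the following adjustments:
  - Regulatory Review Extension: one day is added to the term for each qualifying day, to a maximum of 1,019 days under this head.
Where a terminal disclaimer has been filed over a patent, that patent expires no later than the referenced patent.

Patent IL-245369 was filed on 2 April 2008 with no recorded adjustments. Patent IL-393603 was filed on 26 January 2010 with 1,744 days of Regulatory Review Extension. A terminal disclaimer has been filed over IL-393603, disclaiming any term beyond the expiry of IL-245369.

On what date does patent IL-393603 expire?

April 2, 2030

Natural term of IL-393603:
  Base: filing + 22 years → 26 January 2032.
  Regulatory Review Extension: 1744 days claimed exceeds the 1019-day cap, so +1019 days → 10 November 2034.
Expiry of referenced patent IL-245369:
  Base: filing + 22 years → 2 April 2030.
Terminal disclaimer: IL-393603 expires on the earlier of 10 November 2034 and 2 April 2030.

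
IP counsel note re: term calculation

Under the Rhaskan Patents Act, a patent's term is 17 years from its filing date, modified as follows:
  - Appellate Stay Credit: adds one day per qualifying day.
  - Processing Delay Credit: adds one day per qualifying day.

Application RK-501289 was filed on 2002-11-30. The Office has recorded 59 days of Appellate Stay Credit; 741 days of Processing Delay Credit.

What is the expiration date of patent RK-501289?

2022-02-07

Base term: filing date + 17 years → 30 November 2019.
Appellate Stay Credit: +59 days → 28 January 2020.
Processing Delay Credit: +741 days → 7 February 2022.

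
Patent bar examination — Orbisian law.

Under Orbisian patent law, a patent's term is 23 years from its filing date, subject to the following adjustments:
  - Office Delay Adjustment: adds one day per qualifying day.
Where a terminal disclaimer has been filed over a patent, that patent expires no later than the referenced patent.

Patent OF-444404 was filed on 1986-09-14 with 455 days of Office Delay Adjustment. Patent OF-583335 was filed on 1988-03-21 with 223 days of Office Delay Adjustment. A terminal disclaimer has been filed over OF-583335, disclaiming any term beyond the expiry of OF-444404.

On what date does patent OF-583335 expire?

2010-12-13

Natural term of OF-583335:
  Base: filing + 23 years → 21 March 2011.
  Office Delay Adjustment: +223 days → 30 October 2011.
Expiry of referenced patent OF-444404:
  Base: filing + 23 years → 14 September 2009.
  Office Delay Adjustment: +455 days → 13 December 2010.
Terminal disclaimer: OF-583335 expires on the earlier of 30 October 2011 and 13 December 2010.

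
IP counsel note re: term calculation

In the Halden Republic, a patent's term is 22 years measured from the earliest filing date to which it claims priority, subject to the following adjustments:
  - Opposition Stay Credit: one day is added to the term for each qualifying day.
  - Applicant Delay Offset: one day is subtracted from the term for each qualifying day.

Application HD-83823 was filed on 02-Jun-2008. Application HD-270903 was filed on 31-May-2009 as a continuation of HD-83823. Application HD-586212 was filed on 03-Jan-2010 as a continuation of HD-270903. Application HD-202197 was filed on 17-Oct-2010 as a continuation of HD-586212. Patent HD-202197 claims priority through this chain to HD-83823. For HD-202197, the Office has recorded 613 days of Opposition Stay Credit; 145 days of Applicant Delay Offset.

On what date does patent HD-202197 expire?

2031-09-13

Earliest priority filing: 2 June 2008.
Base term: 2 June 2008 + 22 years → 2 June 2030.
Opposition Stay Credit: +613 days → 5 February 2032.
Applicant Delay Offset: −145 days → 13 September 2031.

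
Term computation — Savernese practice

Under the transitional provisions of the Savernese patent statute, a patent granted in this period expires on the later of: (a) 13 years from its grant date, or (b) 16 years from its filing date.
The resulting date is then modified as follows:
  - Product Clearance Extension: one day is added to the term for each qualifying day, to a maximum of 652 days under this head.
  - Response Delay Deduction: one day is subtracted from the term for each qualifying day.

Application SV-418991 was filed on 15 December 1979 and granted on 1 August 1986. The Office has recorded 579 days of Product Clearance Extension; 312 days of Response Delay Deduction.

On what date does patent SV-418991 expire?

2000-04-24

(a) grant + 13 years → 1 August 1999.
(b) filing + 16 years → 15 December 1995.
Later of the two: 1 August 1999.
Product Clearance Extension: 579 days (within the 652-day cap) → +579 days → 2 March 2001.
Response Delay Deduction: −312 days → 24 April 2000.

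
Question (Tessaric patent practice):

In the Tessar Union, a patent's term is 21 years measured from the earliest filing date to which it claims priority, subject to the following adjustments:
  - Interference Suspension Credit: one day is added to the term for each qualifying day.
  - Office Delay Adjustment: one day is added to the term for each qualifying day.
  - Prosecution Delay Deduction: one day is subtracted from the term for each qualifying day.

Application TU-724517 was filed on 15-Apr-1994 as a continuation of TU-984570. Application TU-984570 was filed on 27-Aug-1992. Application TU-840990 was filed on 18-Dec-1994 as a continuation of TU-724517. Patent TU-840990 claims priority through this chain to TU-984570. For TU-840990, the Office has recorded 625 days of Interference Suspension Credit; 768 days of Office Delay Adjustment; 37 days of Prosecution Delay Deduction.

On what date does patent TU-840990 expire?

Earliest priority filing: 27 August 1992.
Base term: 27 August 1992 + 21 years → 27 August 2013.
Interference Suspension Credit: +625 days → 14 May 2015.
Office Delay Adjustment: +768 days → 20 June 2017.
Prosecution Delay Deduction: −37 days → 14 May 2017.

2017-05-14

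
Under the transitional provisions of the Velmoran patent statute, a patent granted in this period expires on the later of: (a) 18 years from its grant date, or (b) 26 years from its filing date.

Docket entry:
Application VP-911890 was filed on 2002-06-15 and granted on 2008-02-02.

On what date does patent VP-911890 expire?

2028-06-15

(a) grant + 18 years → 2 February 2026.
(b) filing + 26 years → 15 June 2028.
Later of the two: 15 June 2028.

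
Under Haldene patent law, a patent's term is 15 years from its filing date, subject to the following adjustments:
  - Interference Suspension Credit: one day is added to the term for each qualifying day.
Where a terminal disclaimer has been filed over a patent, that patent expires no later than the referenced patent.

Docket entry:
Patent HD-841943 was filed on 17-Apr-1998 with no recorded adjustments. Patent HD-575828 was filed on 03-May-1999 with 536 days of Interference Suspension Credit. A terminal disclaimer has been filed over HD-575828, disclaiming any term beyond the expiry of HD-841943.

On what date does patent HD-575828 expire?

2013-04-17

Natural term of HD-575828:
  Base: filing + 15 years → 3 May 2014.
  Interference Suspension Credit: +536 days → 21 October 2015.
Expiry of referenced patent HD-841943:
  Base: filing + 15 years → 17 April 2013.
Terminal disclaimer: HD-575828 expires on the earlier of 21 October 2015 and 17 April 2013.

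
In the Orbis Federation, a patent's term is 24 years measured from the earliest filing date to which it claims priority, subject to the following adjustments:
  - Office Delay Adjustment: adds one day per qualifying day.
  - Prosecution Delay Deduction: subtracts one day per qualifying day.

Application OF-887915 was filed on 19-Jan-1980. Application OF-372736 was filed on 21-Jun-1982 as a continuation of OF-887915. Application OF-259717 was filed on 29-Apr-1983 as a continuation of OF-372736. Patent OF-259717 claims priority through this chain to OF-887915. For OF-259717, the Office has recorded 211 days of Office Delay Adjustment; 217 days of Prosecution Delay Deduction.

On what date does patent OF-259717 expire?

January 13, 2004

Earliest priority filing: 19 January 1980.
Base term: 19 January 1980 + 24 years → 19 January 2004.
Office Delay Adjustment: +211 days → 17 August 2004.
Prosecution Delay Deduction: −217 days → 13 January 2004.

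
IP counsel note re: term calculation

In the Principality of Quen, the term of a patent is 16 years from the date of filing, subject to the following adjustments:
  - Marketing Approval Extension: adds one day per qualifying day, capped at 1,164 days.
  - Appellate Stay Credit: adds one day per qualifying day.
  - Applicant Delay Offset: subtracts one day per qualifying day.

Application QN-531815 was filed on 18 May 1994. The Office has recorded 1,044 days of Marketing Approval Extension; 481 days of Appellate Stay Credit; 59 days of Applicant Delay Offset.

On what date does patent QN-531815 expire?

May 23, 2014

Base term: filing date + 16 years → 18 May 2010.
Marketing Approval Extension: 1044 days (within the 1164-day cap) → +1044 days → 27 March 2013.
Appellate Stay Credit: +481 days → 21 July 2014.
Applicant Delay Offset: −59 days → 23 May 2014.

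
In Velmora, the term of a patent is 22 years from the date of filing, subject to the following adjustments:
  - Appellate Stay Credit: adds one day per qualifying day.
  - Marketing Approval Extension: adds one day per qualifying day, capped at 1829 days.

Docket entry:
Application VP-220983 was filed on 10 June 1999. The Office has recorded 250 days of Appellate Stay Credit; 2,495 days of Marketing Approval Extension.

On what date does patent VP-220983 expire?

2027-02-18

Base term: filing date + 22 years → 10 June 2021.
Appellate Stay Credit: +250 days → 15 February 2022.
Marketing Approval Extension: 2495 days claimed exceeds the 1829-day cap, so +1829 days → 18 February 2027.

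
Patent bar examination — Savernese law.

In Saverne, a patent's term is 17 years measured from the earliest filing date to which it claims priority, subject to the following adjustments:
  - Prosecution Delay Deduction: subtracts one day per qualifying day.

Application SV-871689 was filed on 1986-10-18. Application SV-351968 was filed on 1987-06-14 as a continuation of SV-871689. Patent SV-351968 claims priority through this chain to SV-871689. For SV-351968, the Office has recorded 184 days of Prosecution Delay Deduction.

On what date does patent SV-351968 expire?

Earliest priority filing: 18 October 1986.
Base term: 18 October 1986 + 17 years → 18 October 2003.
Prosecution Delay Deduction: −184 days → 17 April 2003.

2003-04-17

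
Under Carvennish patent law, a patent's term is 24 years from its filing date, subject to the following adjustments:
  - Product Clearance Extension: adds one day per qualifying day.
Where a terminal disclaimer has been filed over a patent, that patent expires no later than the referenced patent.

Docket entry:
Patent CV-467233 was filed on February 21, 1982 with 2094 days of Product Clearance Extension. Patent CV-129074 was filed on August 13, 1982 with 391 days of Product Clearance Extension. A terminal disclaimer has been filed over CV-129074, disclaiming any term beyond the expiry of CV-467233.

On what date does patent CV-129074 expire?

Natural term of CV-129074:
  Base: filing + 24 years → 13 August 2006.
  Product Clearance Extension: +391 days → 8 September 2007.
Expiry of referenced patent CV-467233:
  Base: filing + 24 years → 21 February 2006.
  Product Clearance Extension: +2094 days → 16 November 2011.
Terminal disclaimer: CV-129074 expires on the earlier of 8 September 2007 and 16 November 2011.

2007-09-08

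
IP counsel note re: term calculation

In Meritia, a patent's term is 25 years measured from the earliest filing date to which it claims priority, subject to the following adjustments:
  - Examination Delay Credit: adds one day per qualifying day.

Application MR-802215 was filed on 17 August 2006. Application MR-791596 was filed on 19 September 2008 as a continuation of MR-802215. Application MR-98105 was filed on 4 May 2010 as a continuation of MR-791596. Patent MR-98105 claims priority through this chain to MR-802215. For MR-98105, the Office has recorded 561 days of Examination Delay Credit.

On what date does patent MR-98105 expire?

February 28, 2033

Earliest priority filing: 17 August 2006.
Base term: 17 August 2006 + 25 years → 17 August 2031.
Examination Delay Credit: +561 days → 28 February 2033.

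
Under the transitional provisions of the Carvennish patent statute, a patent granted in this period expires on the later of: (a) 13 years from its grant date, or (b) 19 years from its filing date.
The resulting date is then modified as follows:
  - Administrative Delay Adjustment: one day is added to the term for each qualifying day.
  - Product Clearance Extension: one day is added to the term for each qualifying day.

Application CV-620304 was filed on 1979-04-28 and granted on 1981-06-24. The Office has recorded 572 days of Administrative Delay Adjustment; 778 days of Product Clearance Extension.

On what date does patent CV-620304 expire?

2002-01-07

(a) grant + 13 years → 24 June 1994.
(b) filing + 19 years → 28 April 1998.
Later of the two: 28 April 1998.
Administrative Delay Adjustment: +572 days → 21 November 1999.
Product Clearance Extension: +778 days → 7 January 2002.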